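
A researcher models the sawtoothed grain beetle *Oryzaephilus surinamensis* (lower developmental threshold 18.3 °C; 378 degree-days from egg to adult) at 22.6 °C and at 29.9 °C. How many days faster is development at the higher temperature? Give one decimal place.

55.3 days

At 22.6 °C: 378 / (22.6 − 18.3) = 378 / 4.3 = 87.907 d.
At 29.9 °C: 378 / (29.9 − 18.3) = 378 / 11.6 = 32.586 d.
Difference = |87.907 − 32.586| = 55.321 ≈ 55.3 days.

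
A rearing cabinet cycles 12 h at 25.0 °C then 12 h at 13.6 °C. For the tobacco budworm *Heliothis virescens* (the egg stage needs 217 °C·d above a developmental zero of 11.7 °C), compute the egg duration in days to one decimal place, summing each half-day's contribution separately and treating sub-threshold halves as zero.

28.6 days

Day half: max(0, 25.0 − 11.7) × 0.5 = 13.3 × 0.5 = 6.65 DD.
Night half: max(0, 13.6 − 11.7) × 0.5 = 1.9 × 0.5 = 0.95 DD.
Per 24 h: 7.60 DD/day.
Duration = 217 / 7.60 = 28.553 ≈ 28.6 days.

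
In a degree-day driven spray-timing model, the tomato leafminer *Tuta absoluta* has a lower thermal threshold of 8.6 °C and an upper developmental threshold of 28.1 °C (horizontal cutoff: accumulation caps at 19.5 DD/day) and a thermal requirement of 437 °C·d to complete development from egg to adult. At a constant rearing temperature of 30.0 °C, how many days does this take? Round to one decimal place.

22.4 days

Temperature 30.0 °C exceeds the upper threshold, so daily accumulation caps at 28.1 − 8.6 = 19.5 DD/day.
Duration = 437 / 19.5 = 22.410 ≈ 22.4 days.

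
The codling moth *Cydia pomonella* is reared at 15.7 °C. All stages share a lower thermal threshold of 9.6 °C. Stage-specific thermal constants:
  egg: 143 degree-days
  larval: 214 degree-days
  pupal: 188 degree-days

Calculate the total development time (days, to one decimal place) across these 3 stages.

Daily accumulation at 15.7 °C = 15.7 − 9.6 = 6.1 DD/day.
Total K = 143 + 214 + 188 = 545 DD.
Total duration = 545 / 6.1 = 89.344 ≈ 89.3 days.

89.3 days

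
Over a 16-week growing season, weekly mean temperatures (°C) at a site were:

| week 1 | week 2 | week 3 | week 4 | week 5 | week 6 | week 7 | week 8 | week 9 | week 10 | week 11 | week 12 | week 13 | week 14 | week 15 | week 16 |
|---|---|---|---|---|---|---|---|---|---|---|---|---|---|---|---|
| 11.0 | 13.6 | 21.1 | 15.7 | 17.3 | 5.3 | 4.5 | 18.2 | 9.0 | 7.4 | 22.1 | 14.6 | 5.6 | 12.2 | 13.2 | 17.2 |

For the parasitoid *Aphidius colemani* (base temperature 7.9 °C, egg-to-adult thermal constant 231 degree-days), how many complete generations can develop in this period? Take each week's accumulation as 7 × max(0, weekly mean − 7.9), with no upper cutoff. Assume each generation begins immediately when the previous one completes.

Weekly DD (7 × max(0, T̄ − 7.9)): 21.7, 39.9, 92.4, 54.6, 65.8, 0.0, 0.0, 72.1, 7.7, 0.0, 99.4, 46.9, 0.0, 30.1, 37.1, 65.1.
Season total = 632.8 DD.
Complete generations = ⌊632.8 / 231⌋ = 2.

2 generations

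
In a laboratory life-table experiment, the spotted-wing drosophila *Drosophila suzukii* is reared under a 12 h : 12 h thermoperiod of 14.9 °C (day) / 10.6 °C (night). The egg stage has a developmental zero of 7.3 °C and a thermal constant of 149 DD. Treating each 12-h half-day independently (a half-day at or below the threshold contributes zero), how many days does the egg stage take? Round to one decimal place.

Day half: max(0, 14.9 − 7.3) × 0.5 = 7.6 × 0.5 = 3.80 DD.
Night half: max(0, 10.6 − 7.3) × 0.5 = 3.3 × 0.5 = 1.65 DD.
Per 24 h: 5.45 DD/day.
Duration = 149 / 5.45 = 27.339 ≈ 27.3 days.

27.3 days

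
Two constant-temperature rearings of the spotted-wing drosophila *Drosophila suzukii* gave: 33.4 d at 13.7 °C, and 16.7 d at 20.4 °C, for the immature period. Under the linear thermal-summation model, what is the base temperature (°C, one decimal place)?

7.0 °C

Under the model K = D·(T − T_b), so D₁·(T₁ − T_b) = D₂·(T₂ − T_b).
33.4·(13.7 − T_b) = 16.7·(20.4 − T_b)
T_b = (33.4·13.7 − 16.7·20.4) / (33.4 − 16.7) = 116.90 / 16.7 = 7.000 °C ≈ 7.0 °C.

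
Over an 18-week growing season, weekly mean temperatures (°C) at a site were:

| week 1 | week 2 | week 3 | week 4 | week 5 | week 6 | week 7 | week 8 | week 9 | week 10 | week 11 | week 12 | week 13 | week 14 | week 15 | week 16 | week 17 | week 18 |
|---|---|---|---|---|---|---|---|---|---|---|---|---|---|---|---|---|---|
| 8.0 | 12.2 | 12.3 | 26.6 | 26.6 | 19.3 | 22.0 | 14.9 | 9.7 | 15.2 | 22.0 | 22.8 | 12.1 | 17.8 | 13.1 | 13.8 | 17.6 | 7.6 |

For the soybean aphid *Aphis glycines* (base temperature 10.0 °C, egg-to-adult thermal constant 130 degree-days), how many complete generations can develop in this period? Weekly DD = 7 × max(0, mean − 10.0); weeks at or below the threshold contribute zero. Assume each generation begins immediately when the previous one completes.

Weekly DD (7 × max(0, T̄ − 10.0)): 0.0, 15.4, 16.1, 116.2, 116.2, 65.1, 84.0, 34.3, 0.0, 36.4, 84.0, 89.6, 14.7, 54.6, 21.7, 26.6, 53.2, 0.0.
Season total = 828.1 DD.
Complete generations = ⌊828.1 / 130⌋ = 6.

6 generations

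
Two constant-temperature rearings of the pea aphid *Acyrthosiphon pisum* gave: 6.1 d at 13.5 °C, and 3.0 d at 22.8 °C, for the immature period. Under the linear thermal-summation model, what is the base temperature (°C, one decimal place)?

4.5 °C

Linear rate model ⇒ the product D·(T − T_b) is constant across temperatures.
6.1·(13.5 − T_b) = 3.0·(22.8 − T_b)
T_b = (6.1·13.5 − 3.0·22.8) / (6.1 − 3.0) = 13.95 / 3.1 = 4.500 °C ≈ 4.5 °C.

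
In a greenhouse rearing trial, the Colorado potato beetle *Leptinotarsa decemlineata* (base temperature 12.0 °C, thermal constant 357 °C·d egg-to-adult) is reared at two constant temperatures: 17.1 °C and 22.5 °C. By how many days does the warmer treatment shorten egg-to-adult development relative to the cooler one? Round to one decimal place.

36.0 days

At 17.1 °C: 357 / (17.1 − 12.0) = 357 / 5.1 = 70.000 d.
At 22.5 °C: 357 / (22.5 − 12.0) = 357 / 10.5 = 34.000 d.
Difference = |70.000 − 34.000| = 36.000 ≈ 36.0 days.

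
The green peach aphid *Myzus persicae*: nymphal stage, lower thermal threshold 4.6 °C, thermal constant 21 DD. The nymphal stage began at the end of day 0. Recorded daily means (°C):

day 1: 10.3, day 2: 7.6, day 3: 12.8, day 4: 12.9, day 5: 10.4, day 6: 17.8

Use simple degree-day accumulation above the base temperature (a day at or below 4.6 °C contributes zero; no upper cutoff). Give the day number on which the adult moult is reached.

Daily DD above 4.6 °C: 5.7, 3.0, 8.2, 8.3, 5.8, 13.2.
Cumulative: 5.7, 8.7, 16.9, 25.2, 31.0, 44.2.
The total first reaches 21 DD on day 4.

day 4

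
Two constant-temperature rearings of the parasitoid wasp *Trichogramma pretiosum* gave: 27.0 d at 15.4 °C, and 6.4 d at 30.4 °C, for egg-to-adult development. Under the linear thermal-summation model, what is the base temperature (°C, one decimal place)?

Equal thermal constants: D₁(T₁ − T_b) = D₂(T₂ − T_b).
27.0·(15.4 − T_b) = 6.4·(30.4 − T_b)
T_b = (27.0·15.4 − 6.4·30.4) / (27.0 − 6.4) = 221.24 / 20.6 = 10.740 °C ≈ 10.7 °C.

10.7 °C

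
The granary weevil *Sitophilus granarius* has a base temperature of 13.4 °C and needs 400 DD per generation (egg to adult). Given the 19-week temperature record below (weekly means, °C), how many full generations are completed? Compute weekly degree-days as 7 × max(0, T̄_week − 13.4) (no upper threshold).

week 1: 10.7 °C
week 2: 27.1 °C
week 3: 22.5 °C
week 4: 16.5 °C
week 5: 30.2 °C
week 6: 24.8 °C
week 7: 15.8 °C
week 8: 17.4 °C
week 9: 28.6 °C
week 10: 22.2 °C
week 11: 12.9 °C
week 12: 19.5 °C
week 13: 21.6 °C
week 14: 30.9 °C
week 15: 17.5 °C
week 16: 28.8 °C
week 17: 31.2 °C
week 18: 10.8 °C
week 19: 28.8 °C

2 generations

Weekly DD (7 × max(0, T̄ − 13.4)): 0.0, 95.9, 63.7, 21.7, 117.6, 79.8, 16.8, 28.0, 106.4, 61.6, 0.0, 42.7, 57.4, 122.5, 28.7, 107.8, 124.6, 0.0, 107.8.
Season total = 1183.0 DD.
Complete generations = ⌊1183.0 / 400⌋ = 2.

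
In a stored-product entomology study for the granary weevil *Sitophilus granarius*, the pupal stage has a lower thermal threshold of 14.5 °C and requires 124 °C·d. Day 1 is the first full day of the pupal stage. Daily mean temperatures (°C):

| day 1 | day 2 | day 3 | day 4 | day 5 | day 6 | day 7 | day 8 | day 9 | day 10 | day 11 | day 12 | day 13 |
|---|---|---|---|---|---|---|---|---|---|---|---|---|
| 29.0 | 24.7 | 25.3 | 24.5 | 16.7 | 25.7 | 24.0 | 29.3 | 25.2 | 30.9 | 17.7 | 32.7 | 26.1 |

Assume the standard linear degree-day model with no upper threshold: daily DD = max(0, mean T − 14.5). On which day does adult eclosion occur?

Daily DD above 14.5 °C: 14.5, 10.2, 10.8, 10.0, 2.2, 11.2, 9.5, 14.8, 10.7, 16.4, 3.2, 18.2, 11.6.
Cumulative: 14.5, 24.7, 35.5, 45.5, 47.7, 58.9, 68.4, 83.2, 93.9, 110.3, 113.5, 131.7, 143.3.
The total first reaches 124 DD on day 12.

day 12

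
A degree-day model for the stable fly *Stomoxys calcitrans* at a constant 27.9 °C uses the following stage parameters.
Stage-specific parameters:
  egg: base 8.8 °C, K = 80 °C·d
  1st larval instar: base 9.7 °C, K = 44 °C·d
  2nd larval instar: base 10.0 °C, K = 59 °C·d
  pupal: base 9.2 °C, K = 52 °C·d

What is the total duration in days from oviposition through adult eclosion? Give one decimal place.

egg: 80 / (27.9 − 8.8) = 80 / 19.1 = 4.188 d.
1st larval instar: 44 / (27.9 − 9.7) = 44 / 18.2 = 2.418 d.
2nd larval instar: 59 / (27.9 − 10.0) = 59 / 17.9 = 3.296 d.
pupal: 52 / (27.9 − 9.2) = 52 / 18.7 = 2.781 d.
Sum = 12.683 ≈ 12.7 days.

12.7 days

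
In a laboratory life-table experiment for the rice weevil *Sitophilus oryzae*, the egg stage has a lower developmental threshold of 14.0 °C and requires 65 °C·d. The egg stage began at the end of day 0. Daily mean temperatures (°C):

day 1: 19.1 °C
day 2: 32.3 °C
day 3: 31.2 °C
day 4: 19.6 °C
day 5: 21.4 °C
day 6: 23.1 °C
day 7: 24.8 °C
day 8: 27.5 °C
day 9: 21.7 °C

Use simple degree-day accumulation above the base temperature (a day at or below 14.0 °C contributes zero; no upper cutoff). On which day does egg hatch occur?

day 7

Daily DD above 14.0 °C: 5.1, 18.3, 17.2, 5.6, 7.4, 9.1, 10.8, 13.5, 7.7.
Cumulative: 5.1, 23.4, 40.6, 46.2, 53.6, 62.7, 73.5, 87.0, 94.7.
The total first reaches 65 DD on day 7.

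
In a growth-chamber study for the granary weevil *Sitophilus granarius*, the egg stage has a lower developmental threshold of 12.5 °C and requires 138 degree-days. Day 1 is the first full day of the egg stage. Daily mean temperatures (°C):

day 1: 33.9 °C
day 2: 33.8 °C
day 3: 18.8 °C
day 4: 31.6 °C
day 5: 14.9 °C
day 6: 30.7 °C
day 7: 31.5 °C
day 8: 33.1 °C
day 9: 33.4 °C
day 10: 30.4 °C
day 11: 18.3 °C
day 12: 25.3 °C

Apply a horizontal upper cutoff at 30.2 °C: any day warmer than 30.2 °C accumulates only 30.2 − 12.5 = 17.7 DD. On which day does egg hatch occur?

Daily DD above 12.5 °C (capped at 17.7): 17.7, 17.7, 6.3, 17.7, 2.4, 17.7, 17.7, 17.7, 17.7, 17.7, 5.8, 12.8.
Cumulative: 17.7, 35.4, 41.7, 59.4, 61.8, 79.5, 97.2, 114.9, 132.6, 150.3, 156.1, 168.9.
The total first reaches 138 DD on day 10.

day 10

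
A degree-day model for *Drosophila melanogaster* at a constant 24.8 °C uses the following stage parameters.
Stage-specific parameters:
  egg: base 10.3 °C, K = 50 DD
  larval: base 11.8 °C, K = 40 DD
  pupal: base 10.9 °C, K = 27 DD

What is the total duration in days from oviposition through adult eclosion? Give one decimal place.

egg: 50 / (24.8 − 10.3) = 50 / 14.5 = 3.448 d.
larval: 40 / (24.8 − 11.8) = 40 / 13.0 = 3.077 d.
pupal: 27 / (24.8 − 10.9) = 27 / 13.9 = 1.942 d.
Sum = 8.468 ≈ 8.5 days.

8.5 days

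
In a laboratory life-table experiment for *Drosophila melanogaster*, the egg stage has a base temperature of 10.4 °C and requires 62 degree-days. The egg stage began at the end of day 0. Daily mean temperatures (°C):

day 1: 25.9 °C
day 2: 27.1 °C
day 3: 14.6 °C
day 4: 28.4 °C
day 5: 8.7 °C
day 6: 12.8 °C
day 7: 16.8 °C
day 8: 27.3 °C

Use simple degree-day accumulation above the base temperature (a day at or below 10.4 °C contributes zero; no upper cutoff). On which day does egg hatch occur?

day 7

Daily DD above 10.4 °C: 15.5, 16.7, 4.2, 18.0, 0.0, 2.4, 6.4, 16.9.
Cumulative: 15.5, 32.2, 36.4, 54.4, 54.4, 56.8, 63.2, 80.1.
The total first reaches 62 DD on day 7.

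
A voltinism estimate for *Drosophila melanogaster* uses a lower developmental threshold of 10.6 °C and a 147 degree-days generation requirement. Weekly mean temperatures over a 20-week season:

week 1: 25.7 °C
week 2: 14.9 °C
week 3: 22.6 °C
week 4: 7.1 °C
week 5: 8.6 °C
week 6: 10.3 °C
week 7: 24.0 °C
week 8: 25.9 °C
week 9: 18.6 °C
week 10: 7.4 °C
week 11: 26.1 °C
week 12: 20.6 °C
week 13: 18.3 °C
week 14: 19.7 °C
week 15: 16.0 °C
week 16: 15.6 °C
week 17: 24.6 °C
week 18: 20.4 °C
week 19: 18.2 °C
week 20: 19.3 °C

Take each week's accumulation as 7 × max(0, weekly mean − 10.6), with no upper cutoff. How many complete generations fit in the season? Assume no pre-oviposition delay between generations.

7 generations

Weekly DD (7 × max(0, T̄ − 10.6)): 105.7, 30.1, 84.0, 0.0, 0.0, 0.0, 93.8, 107.1, 56.0, 0.0, 108.5, 70.0, 53.9, 63.7, 37.8, 35.0, 98.0, 68.6, 53.2, 60.9.
Season total = 1126.3 DD.
Complete generations = ⌊1126.3 / 147⌋ = 7.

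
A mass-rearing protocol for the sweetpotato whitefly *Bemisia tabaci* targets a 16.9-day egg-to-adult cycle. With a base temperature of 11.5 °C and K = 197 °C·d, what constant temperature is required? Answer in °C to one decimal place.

23.2 °C

Required daily accumulation = 197 / 16.9 = 11.657 DD/day.
T = T_base + 11.657 = 11.5 + 11.657 = 23.157 ≈ 23.2 °C.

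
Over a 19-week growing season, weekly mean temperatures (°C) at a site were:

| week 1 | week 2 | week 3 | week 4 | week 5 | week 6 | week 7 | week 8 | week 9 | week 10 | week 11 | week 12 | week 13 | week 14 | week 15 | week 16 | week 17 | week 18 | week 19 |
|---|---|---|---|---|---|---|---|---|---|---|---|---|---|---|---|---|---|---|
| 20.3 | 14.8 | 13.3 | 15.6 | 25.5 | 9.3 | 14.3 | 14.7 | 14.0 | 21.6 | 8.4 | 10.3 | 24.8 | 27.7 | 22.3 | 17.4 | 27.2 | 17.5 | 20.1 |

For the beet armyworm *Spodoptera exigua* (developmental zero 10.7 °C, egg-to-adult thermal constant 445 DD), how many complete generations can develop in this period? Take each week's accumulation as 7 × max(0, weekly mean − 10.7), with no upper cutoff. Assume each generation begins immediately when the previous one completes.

2 generations

Weekly DD (7 × max(0, T̄ − 10.7)): 67.2, 28.7, 18.2, 34.3, 103.6, 0.0, 25.2, 28.0, 23.1, 76.3, 0.0, 0.0, 98.7, 119.0, 81.2, 46.9, 115.5, 47.6, 65.8.
Season total = 979.3 DD.
Complete generations = ⌊979.3 / 445⌋ = 2.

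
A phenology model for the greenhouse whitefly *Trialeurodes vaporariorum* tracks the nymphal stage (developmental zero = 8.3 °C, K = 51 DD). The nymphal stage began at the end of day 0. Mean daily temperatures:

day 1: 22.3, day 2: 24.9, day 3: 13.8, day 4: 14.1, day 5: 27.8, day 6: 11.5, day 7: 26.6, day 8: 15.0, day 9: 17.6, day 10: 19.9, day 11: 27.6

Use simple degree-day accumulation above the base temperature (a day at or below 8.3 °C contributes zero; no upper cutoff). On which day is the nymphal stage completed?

Daily DD above 8.3 °C: 14.0, 16.6, 5.5, 5.8, 19.5, 3.2, 18.3, 6.7, 9.3, 11.6, 19.3.
Cumulative: 14.0, 30.6, 36.1, 41.9, 61.4, 64.6, 82.9, 89.6, 98.9, 110.5, 129.8.
The total first reaches 51 DD on day 5.

day 5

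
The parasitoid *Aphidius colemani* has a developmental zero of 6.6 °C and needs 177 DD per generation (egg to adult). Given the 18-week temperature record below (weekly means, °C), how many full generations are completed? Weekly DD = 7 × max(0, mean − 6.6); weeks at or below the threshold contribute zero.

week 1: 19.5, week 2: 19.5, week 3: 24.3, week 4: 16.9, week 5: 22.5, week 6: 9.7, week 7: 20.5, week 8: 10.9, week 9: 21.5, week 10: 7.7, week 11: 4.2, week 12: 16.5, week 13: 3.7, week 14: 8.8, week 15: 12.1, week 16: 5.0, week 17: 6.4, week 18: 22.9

5 generations

Weekly DD (7 × max(0, T̄ − 6.6)): 90.3, 90.3, 123.9, 72.1, 111.3, 21.7, 97.3, 30.1, 104.3, 7.7, 0.0, 69.3, 0.0, 15.4, 38.5, 0.0, 0.0, 114.1.
Season total = 986.3 DD.
Complete generations = ⌊986.3 / 177⌋ = 5.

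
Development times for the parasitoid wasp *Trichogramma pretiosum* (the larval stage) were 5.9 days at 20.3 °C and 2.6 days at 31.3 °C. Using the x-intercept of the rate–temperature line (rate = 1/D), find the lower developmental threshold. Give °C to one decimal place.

11.6 °C

Equal thermal constants: D₁(T₁ − T_b) = D₂(T₂ − T_b).
5.9·(20.3 − T_b) = 2.6·(31.3 − T_b)
T_b = (5.9·20.3 − 2.6·31.3) / (5.9 − 2.6) = 38.39 / 3.3 = 11.633 °C ≈ 11.6 °C.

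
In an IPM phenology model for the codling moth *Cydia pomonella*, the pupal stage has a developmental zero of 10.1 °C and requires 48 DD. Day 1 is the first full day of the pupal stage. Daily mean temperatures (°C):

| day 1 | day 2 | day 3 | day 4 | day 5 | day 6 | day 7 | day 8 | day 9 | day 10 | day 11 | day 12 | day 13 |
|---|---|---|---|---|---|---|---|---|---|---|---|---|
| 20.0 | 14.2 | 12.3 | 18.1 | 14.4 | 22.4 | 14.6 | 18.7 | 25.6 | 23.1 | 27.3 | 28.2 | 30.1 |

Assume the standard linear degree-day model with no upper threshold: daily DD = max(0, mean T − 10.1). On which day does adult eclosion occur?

Daily DD above 10.1 °C: 9.9, 4.1, 2.2, 8.0, 4.3, 12.3, 4.5, 8.6, 15.5, 13.0, 17.2, 18.1, 20.0.
Cumulative: 9.9, 14.0, 16.2, 24.2, 28.5, 40.8, 45.3, 53.9, 69.4, 82.4, 99.6, 117.7, 137.7.
The total first reaches 48 DD on day 8.

day 8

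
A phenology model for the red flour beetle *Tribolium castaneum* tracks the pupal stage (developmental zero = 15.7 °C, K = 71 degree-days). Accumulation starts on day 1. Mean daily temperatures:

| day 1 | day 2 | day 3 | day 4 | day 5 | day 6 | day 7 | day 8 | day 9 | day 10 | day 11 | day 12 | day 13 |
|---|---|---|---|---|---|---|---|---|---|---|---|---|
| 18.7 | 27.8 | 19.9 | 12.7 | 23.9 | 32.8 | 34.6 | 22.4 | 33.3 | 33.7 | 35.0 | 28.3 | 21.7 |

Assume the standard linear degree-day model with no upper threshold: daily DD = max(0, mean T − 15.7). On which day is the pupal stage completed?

day 9

Daily DD above 15.7 °C: 3.0, 12.1, 4.2, 0.0, 8.2, 17.1, 18.9, 6.7, 17.6, 18.0, 19.3, 12.6, 6.0.
Cumulative: 3.0, 15.1, 19.3, 19.3, 27.5, 44.6, 63.5, 70.2, 87.8, 105.8, 125.1, 137.7, 143.7.
The total first reaches 71 DD on day 9.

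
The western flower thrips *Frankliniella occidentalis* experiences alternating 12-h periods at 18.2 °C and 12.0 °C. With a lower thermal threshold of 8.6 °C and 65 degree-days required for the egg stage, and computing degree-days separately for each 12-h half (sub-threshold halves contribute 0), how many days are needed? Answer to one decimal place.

10.0 days

Day half: max(0, 18.2 − 8.6) × 0.5 = 9.6 × 0.5 = 4.80 DD.
Night half: max(0, 12.0 − 8.6) × 0.5 = 3.4 × 0.5 = 1.70 DD.
Per 24 h: 6.50 DD/day.
Duration = 65 / 6.50 = 10.000 ≈ 10.0 days.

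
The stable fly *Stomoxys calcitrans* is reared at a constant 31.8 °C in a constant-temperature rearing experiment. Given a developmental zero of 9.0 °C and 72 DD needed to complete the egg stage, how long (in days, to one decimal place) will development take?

3.2 days

Daily accumulation = 31.8 − 9.0 = 22.8 DD/day.
Duration = 72 / 22.8 = 3.158 ≈ 3.2 days.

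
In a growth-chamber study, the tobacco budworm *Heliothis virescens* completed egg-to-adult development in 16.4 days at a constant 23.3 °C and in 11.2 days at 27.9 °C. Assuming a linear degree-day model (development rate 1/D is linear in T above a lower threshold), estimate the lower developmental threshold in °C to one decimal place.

13.4 °C

Under the model K = D·(T − T_b), so D₁·(T₁ − T_b) = D₂·(T₂ − T_b).
16.4·(23.3 − T_b) = 11.2·(27.9 − T_b)
T_b = (16.4·23.3 − 11.2·27.9) / (16.4 − 11.2) = 69.64 / 5.2 = 13.392 °C ≈ 13.4 °C.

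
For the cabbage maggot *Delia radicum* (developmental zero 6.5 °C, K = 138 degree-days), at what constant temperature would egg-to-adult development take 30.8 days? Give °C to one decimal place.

11.0 °C

Required daily accumulation = 138 / 30.8 = 4.481 DD/day.
T = T_base + 4.481 = 6.5 + 4.481 = 10.981 ≈ 11.0 °C.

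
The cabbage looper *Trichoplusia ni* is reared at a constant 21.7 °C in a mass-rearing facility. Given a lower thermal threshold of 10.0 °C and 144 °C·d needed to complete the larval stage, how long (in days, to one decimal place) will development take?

12.3 days

Daily accumulation = 21.7 − 10.0 = 11.7 DD/day.
Duration = 144 / 11.7 = 12.308 ≈ 12.3 days.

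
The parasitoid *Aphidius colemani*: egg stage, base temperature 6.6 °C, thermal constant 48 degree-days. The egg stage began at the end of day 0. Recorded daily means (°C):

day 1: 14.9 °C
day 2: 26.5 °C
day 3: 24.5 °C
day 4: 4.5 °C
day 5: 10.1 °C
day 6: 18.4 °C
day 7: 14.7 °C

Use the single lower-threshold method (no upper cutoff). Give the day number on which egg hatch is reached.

day 5

Daily DD above 6.6 °C: 8.3, 19.9, 17.9, 0.0, 3.5, 11.8, 8.1.
Cumulative: 8.3, 28.2, 46.1, 46.1, 49.6, 61.4, 69.5.
The total first reaches 48 DD on day 5.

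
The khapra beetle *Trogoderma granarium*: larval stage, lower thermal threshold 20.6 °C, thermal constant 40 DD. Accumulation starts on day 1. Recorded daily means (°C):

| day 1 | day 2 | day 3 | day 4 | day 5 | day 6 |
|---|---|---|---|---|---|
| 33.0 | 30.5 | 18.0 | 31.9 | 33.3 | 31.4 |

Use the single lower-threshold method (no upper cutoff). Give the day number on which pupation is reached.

day 5

Daily DD above 20.6 °C: 12.4, 9.9, 0.0, 11.3, 12.7, 10.8.
Cumulative: 12.4, 22.3, 22.3, 33.6, 46.3, 57.1.
The total first reaches 40 DD on day 5.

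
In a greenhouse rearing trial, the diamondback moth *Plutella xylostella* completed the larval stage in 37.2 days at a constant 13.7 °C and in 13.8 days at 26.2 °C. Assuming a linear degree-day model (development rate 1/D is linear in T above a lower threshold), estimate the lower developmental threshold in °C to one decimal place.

Linear rate model ⇒ the product D·(T − T_b) is constant across temperatures.
37.2·(13.7 − T_b) = 13.8·(26.2 − T_b)
T_b = (37.2·13.7 − 13.8·26.2) / (37.2 − 13.8) = 148.08 / 23.4 = 6.328 °C ≈ 6.3 °C.

6.3 °C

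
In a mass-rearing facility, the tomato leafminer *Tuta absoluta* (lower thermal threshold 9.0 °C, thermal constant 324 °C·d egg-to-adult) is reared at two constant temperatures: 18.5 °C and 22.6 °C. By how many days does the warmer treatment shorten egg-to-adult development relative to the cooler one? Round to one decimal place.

10.3 days

At 18.5 °C: 324 / (18.5 − 9.0) = 324 / 9.5 = 34.105 d.
At 22.6 °C: 324 / (22.6 − 9.0) = 324 / 13.6 = 23.824 d.
Difference = |34.105 − 23.824| = 10.282 ≈ 10.3 days.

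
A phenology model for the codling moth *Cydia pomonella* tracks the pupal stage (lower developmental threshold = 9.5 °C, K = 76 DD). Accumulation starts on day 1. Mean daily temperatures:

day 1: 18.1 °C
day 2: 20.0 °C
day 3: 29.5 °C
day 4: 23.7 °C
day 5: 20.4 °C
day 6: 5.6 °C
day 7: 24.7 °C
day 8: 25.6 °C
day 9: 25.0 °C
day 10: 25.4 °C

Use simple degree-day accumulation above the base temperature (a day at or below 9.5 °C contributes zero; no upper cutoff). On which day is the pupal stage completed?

day 7

Daily DD above 9.5 °C: 8.6, 10.5, 20.0, 14.2, 10.9, 0.0, 15.2, 16.1, 15.5, 15.9.
Cumulative: 8.6, 19.1, 39.1, 53.3, 64.2, 64.2, 79.4, 95.5, 111.0, 126.9.
The total first reaches 76 DD on day 7.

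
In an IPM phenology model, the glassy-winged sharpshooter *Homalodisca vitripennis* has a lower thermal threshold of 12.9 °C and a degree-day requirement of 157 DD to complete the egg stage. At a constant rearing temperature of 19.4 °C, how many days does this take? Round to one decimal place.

Daily accumulation = 19.4 − 12.9 = 6.5 DD/day.
Duration = 157 / 6.5 = 24.154 ≈ 24.2 days.

24.2 days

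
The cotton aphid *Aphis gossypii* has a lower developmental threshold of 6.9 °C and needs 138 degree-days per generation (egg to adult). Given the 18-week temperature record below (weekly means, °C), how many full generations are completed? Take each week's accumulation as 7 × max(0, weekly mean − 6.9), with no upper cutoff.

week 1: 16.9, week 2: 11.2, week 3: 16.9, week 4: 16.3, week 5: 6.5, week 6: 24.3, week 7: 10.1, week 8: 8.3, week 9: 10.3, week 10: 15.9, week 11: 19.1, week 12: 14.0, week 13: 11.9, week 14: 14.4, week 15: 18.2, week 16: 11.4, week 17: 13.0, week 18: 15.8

Weekly DD (7 × max(0, T̄ − 6.9)): 70.0, 30.1, 70.0, 65.8, 0.0, 121.8, 22.4, 9.8, 23.8, 63.0, 85.4, 49.7, 35.0, 52.5, 79.1, 31.5, 42.7, 62.3.
Season total = 914.9 DD.
Complete generations = ⌊914.9 / 138⌋ = 6.

6 generations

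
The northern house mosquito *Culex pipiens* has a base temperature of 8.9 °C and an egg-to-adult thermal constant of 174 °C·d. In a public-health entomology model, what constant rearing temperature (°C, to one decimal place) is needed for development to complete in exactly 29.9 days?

14.7 °C

Required daily accumulation = 174 / 29.9 = 5.819 DD/day.
T = T_base + 5.819 = 8.9 + 5.819 = 14.719 ≈ 14.7 °C.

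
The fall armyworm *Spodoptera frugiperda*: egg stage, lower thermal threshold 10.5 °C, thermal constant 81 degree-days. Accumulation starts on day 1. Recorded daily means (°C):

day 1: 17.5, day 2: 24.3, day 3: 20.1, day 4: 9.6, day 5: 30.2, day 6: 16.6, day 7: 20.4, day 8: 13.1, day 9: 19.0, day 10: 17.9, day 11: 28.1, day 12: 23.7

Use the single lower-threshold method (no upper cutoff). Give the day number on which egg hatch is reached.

day 10

Daily DD above 10.5 °C: 7.0, 13.8, 9.6, 0.0, 19.7, 6.1, 9.9, 2.6, 8.5, 7.4, 17.6, 13.2.
Cumulative: 7.0, 20.8, 30.4, 30.4, 50.1, 56.2, 66.1, 68.7, 77.2, 84.6, 102.2, 115.4.
The total first reaches 81 DD on day 10.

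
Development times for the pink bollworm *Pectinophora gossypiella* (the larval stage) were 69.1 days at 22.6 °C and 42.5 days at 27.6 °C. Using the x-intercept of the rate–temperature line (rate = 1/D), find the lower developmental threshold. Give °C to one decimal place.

14.6 °C

Equal thermal constants: D₁(T₁ − T_b) = D₂(T₂ − T_b).
69.1·(22.6 − T_b) = 42.5·(27.6 − T_b)
T_b = (69.1·22.6 − 42.5·27.6) / (69.1 − 42.5) = 388.66 / 26.6 = 14.611 °C ≈ 14.6 °C.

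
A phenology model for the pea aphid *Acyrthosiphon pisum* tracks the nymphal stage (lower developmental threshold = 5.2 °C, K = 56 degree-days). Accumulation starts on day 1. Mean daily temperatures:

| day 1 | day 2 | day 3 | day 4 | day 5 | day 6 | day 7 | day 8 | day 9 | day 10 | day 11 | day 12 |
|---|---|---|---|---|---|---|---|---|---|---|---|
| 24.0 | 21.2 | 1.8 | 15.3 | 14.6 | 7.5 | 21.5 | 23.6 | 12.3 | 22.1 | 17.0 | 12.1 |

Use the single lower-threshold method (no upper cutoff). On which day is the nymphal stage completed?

Daily DD above 5.2 °C: 18.8, 16.0, 0.0, 10.1, 9.4, 2.3, 16.3, 18.4, 7.1, 16.9, 11.8, 6.9.
Cumulative: 18.8, 34.8, 34.8, 44.9, 54.3, 56.6, 72.9, 91.3, 98.4, 115.3, 127.1, 134.0.
The total first reaches 56 DD on day 6.

day 6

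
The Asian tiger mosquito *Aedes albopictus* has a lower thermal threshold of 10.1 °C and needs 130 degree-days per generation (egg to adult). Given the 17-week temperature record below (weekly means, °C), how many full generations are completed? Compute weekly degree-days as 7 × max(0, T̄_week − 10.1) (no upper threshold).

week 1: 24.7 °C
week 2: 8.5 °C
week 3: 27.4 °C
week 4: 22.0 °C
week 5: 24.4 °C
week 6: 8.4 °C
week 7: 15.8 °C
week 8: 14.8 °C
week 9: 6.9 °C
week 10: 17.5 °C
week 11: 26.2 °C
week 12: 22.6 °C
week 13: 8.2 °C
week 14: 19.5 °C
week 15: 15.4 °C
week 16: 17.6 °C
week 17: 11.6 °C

6 generations

Weekly DD (7 × max(0, T̄ − 10.1)): 102.2, 0.0, 121.1, 83.3, 100.1, 0.0, 39.9, 32.9, 0.0, 51.8, 112.7, 87.5, 0.0, 65.8, 37.1, 52.5, 10.5.
Season total = 897.4 DD.
Complete generations = ⌊897.4 / 130⌋ = 6.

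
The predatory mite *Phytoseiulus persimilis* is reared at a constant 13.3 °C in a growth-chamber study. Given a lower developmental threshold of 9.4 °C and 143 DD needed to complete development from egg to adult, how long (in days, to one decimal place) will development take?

Daily accumulation = 13.3 − 9.4 = 3.9 DD/day.
Duration = 143 / 3.9 = 36.667 ≈ 36.7 days.

36.7 days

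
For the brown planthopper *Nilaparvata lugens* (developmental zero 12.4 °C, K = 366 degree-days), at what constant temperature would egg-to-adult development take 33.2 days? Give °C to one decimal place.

Required daily accumulation = 366 / 33.2 = 11.024 DD/day.
T = T_base + 11.024 = 12.4 + 11.024 = 23.424 ≈ 23.4 °C.

23.4 °C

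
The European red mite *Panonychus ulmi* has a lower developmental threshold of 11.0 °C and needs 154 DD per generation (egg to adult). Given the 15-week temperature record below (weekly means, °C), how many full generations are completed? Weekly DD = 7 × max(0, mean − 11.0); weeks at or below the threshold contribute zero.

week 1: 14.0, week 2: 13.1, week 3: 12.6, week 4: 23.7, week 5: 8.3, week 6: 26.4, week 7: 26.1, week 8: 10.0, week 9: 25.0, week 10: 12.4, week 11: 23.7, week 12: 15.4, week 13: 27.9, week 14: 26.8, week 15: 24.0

Weekly DD (7 × max(0, T̄ − 11.0)): 21.0, 14.7, 11.2, 88.9, 0.0, 107.8, 105.7, 0.0, 98.0, 9.8, 88.9, 30.8, 118.3, 110.6, 91.0.
Season total = 896.7 DD.
Complete generations = ⌊896.7 / 154⌋ = 5.

5 generations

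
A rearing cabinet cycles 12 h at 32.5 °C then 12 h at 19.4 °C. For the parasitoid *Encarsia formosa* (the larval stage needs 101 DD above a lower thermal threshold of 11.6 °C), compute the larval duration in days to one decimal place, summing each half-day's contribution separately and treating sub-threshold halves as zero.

7.0 days

Day half: max(0, 32.5 − 11.6) × 0.5 = 20.9 × 0.5 = 10.45 DD.
Night half: max(0, 19.4 − 11.6) × 0.5 = 7.8 × 0.5 = 3.90 DD.
Per 24 h: 14.35 DD/day.
Duration = 101 / 14.35 = 7.038 ≈ 7.0 days.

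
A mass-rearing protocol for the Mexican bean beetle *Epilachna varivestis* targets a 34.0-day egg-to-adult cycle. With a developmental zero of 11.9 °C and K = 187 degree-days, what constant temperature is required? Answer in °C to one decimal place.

Required daily accumulation = 187 / 34.0 = 5.500 DD/day.
T = T_base + 5.500 = 11.9 + 5.500 = 17.400 ≈ 17.4 °C.

17.4 °C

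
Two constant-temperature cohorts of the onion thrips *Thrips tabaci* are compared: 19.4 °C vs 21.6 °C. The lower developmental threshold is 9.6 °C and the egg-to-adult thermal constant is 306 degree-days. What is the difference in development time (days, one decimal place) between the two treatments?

5.7 days

At 19.4 °C: 306 / (19.4 − 9.6) = 306 / 9.8 = 31.224 d.
At 21.6 °C: 306 / (21.6 − 9.6) = 306 / 12.0 = 25.500 d.
Difference = |31.224 − 25.500| = 5.724 ≈ 5.7 days.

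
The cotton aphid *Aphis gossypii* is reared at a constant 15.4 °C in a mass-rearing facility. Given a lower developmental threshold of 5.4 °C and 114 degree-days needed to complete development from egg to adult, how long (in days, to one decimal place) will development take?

Daily accumulation = 15.4 − 5.4 = 10.0 DD/day.
Duration = 114 / 10.0 = 11.400 ≈ 11.4 days.

11.4 days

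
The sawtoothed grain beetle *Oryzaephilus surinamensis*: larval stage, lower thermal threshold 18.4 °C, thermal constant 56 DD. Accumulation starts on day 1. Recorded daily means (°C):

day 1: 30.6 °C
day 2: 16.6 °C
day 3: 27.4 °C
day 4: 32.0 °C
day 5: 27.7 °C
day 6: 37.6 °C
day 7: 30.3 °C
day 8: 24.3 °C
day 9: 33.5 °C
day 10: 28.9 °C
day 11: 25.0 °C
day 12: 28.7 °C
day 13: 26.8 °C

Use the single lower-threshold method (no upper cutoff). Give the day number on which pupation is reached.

Daily DD above 18.4 °C: 12.2, 0.0, 9.0, 13.6, 9.3, 19.2, 11.9, 5.9, 15.1, 10.5, 6.6, 10.3, 8.4.
Cumulative: 12.2, 12.2, 21.2, 34.8, 44.1, 63.3, 75.2, 81.1, 96.2, 106.7, 113.3, 123.6, 132.0.
The total first reaches 56 DD on day 6.

day 6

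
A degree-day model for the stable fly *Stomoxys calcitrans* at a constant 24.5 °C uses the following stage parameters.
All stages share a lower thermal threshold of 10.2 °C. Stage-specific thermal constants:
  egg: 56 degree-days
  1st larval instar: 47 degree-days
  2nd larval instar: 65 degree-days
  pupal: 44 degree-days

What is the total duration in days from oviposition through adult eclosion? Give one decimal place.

14.8 days

Daily accumulation at 24.5 °C = 24.5 − 10.2 = 14.3 DD/day.
Total K = 56 + 47 + 65 + 44 = 212 DD.
Total duration = 212 / 14.3 = 14.825 ≈ 14.8 days.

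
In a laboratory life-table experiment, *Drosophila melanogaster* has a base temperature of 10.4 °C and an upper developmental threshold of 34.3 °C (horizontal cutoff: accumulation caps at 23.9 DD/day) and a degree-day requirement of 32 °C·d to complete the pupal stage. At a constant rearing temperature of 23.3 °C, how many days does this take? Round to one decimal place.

2.5 days

Daily accumulation = 23.3 − 10.4 = 12.9 DD/day.
Duration = 32 / 12.9 = 2.481 ≈ 2.5 days.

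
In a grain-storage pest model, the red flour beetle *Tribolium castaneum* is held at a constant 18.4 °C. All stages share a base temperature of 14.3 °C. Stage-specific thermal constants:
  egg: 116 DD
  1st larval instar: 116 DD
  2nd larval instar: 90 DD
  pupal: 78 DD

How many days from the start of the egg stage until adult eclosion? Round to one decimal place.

Daily accumulation at 18.4 °C = 18.4 − 14.3 = 4.1 DD/day.
Total K = 116 + 116 + 90 + 78 = 400 DD.
Total duration = 400 / 4.1 = 97.561 ≈ 97.6 days.

97.6 days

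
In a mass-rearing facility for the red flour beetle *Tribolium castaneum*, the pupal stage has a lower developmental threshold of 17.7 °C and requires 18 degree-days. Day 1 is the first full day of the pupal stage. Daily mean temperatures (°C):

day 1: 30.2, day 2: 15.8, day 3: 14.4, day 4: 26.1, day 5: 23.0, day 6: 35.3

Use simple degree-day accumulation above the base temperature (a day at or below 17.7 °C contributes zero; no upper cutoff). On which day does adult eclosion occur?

Daily DD above 17.7 °C: 12.5, 0.0, 0.0, 8.4, 5.3, 17.6.
Cumulative: 12.5, 12.5, 12.5, 20.9, 26.2, 43.8.
The total first reaches 18 DD on day 4.

day 4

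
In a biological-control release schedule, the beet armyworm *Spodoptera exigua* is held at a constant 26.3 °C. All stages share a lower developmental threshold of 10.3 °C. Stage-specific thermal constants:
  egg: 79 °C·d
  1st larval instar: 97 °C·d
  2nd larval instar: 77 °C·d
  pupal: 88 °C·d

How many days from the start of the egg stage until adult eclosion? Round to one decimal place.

21.3 days

Daily accumulation at 26.3 °C = 26.3 − 10.3 = 16.0 DD/day.
Total K = 79 + 97 + 77 + 88 = 341 DD.
Total duration = 341 / 16.0 = 21.312 ≈ 21.3 days.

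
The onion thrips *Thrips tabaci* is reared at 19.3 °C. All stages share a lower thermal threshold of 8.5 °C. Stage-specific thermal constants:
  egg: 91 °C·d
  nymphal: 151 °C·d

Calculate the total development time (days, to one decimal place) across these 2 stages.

Daily accumulation at 19.3 °C = 19.3 − 8.5 = 10.8 DD/day.
Total K = 91 + 151 = 242 DD.
Total duration = 242 / 10.8 = 22.407 ≈ 22.4 days.

22.4 days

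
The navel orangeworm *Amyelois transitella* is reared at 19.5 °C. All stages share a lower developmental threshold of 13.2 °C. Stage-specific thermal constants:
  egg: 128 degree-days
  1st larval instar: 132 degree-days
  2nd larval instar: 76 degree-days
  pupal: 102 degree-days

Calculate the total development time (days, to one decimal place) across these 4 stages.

Daily accumulation at 19.5 °C = 19.5 − 13.2 = 6.3 DD/day.
Total K = 128 + 132 + 76 + 102 = 438 DD.
Total duration = 438 / 6.3 = 69.524 ≈ 69.5 days.

69.5 days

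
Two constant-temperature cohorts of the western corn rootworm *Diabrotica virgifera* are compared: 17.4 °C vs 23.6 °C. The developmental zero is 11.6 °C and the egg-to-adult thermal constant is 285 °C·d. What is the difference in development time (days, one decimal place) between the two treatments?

25.4 days

At 17.4 °C: 285 / (17.4 − 11.6) = 285 / 5.8 = 49.138 d.
At 23.6 °C: 285 / (23.6 − 11.6) = 285 / 12.0 = 23.750 d.
Difference = |49.138 − 23.750| = 25.388 ≈ 25.4 days.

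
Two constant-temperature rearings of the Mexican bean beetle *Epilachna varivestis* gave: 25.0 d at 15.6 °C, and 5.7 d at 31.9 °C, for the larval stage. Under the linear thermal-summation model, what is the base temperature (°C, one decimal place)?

Linear rate model ⇒ the product D·(T − T_b) is constant across temperatures.
25.0·(15.6 − T_b) = 5.7·(31.9 − T_b)
T_b = (25.0·15.6 − 5.7·31.9) / (25.0 − 5.7) = 208.17 / 19.3 = 10.786 °C ≈ 10.8 °C.

10.8 °C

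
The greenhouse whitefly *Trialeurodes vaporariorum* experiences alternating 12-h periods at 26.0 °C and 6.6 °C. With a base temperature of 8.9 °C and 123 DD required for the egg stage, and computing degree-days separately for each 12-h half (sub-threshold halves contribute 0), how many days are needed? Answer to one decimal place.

14.4 days

Day half: max(0, 26.0 − 8.9) × 0.5 = 17.1 × 0.5 = 8.55 DD.
Night half: max(0, 6.6 − 8.9) × 0.5 = 0.0 × 0.5 = 0.00 DD.
Per 24 h: 8.55 DD/day.
Duration = 123 / 8.55 = 14.386 ≈ 14.4 days.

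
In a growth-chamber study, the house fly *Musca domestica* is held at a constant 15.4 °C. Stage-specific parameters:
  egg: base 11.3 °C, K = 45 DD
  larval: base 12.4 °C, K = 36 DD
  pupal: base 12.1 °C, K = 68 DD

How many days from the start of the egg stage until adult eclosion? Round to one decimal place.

egg: 45 / (15.4 − 11.3) = 45 / 4.1 = 10.976 d.
larval: 36 / (15.4 − 12.4) = 36 / 3.0 = 12.000 d.
pupal: 68 / (15.4 − 12.1) = 68 / 3.3 = 20.606 d.
Sum = 43.582 ≈ 43.6 days.

43.6 days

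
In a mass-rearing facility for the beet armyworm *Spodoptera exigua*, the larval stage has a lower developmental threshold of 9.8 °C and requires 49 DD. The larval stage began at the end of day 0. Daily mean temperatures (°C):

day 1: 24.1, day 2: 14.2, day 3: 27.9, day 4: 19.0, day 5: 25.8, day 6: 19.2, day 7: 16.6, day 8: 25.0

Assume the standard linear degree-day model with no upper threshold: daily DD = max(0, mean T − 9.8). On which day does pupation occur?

Daily DD above 9.8 °C: 14.3, 4.4, 18.1, 9.2, 16.0, 9.4, 6.8, 15.2.
Cumulative: 14.3, 18.7, 36.8, 46.0, 62.0, 71.4, 78.2, 93.4.
The total first reaches 49 DD on day 5.

day 5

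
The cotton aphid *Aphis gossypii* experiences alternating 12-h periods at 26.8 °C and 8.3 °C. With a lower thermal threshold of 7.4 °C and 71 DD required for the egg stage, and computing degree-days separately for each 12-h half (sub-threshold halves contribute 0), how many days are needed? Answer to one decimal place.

Day half: max(0, 26.8 − 7.4) × 0.5 = 19.4 × 0.5 = 9.70 DD.
Night half: max(0, 8.3 − 7.4) × 0.5 = 0.9 × 0.5 = 0.45 DD.
Per 24 h: 10.15 DD/day.
Duration = 71 / 10.15 = 6.995 ≈ 7.0 days.

7.0 days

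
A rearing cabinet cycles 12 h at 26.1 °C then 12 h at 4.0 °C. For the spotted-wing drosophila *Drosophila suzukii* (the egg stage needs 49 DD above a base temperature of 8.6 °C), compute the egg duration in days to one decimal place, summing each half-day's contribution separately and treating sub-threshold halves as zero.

Day half: max(0, 26.1 − 8.6) × 0.5 = 17.5 × 0.5 = 8.75 DD.
Night half: max(0, 4.0 − 8.6) × 0.5 = 0.0 × 0.5 = 0.00 DD.
Per 24 h: 8.75 DD/day.
Duration = 49 / 8.75 = 5.600 ≈ 5.6 days.

5.6 days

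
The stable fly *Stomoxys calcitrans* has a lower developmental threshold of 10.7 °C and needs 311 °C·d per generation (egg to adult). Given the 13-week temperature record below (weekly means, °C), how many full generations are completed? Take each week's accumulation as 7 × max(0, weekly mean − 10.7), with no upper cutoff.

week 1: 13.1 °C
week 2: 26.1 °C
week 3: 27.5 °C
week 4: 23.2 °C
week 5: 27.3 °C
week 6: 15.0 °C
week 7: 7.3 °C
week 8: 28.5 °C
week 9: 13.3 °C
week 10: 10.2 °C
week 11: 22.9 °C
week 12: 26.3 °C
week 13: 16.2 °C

2 generations

Weekly DD (7 × max(0, T̄ − 10.7)): 16.8, 107.8, 117.6, 87.5, 116.2, 30.1, 0.0, 124.6, 18.2, 0.0, 85.4, 109.2, 38.5.
Season total = 851.9 DD.
Complete generations = ⌊851.9 / 311⌋ = 2.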